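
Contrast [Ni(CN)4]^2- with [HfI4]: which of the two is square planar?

For [Ni(CN)4]^2-: Each cyanide is −1; balancing the −2 overall charge requires Ni(II). Nickel is a group-10 element; Ni(II) is therefore d⁸. Cyanide is a strong-field ligand (high in the spectrochemical series). A 3d d⁸ ion with strong-field ligands gains enough CFSE to favour square planar over tetrahedral. → square planar.
For [HfI4]: Each iodide is −1; balancing the 0 overall charge requires Hf(IV). Hafnium is a group-4 element; Hf(IV) is therefore d⁰. A d⁰ ion has no crystal-field stabilisation preference between square planar and tetrahedral, so four ligands adopt the sterically favoured tetrahedral geometry. → tetrahedral.

[Ni(CN)4]^2-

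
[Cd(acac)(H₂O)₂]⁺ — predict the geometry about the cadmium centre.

Each acetylacetonate is −1; water is neutral; balancing the +1 overall charge requires Cd(II).
Cd sits in group 12, so the d-electron count is 12 − 2 = 10.
Counting donor atoms: 1×acetylacetonate (bidentate) → 2 donors; 2×water (monodentate) → 2 donors. Coordination number = 4.
A d¹⁰ ion has no crystal-field stabilisation preference between square planar and tetrahedral, so four ligands adopt the sterically favoured tetrahedral geometry.

tetrahedral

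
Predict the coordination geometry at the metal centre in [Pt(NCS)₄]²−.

square planar

Each isothiocyanate is −1; balancing the −2 overall charge requires Pt(II).
Platinum is a group-10 element; Pt(II) is therefore d⁸.
With 4 monodentate ligands the coordination number is 4.
A 5d d⁸ ion has a large crystal-field splitting; square planar leaves the high-energy d_{x²−y²} orbital empty and maximises CFSE.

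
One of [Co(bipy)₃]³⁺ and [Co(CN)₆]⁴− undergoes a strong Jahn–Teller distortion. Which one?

[Co(bipy)₃]³⁺: 2,2′-bipyridine is neutral; balancing the +3 overall charge requires Co(III). Cobalt is a group-9 element; Co(III) is therefore d⁶. Co(III) has an exceptionally large octahedral splitting and is low-spin with essentially every ligand except fluoride. The d⁶ configuration leaves the e_g set evenly filled (or empty) — no strong Jahn–Teller driving force.
[Co(CN)₆]⁴−: Each cyanide is −1; balancing the −4 overall charge requires Co(II). Co sits in group 9, so the d-electron count is 9 − 2 = 7. Cyanide is a strong-field ligand (high in the spectrochemical series) for a first-row metal, so the complex is low-spin. The t₂g⁶e_g¹ (low-spin) configuration has an unevenly filled e_g set; the Jahn–Teller theorem predicts a tetragonal distortion (typically axial elongation) to lift the degeneracy.

[Co(CN)₆]⁴−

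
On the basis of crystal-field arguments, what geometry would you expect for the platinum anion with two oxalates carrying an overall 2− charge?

Summing ligand charges against the −2 overall charge gives an oxidation state of +2 for platinum.
Group 10 minus oxidation state 2 gives a d⁸ configuration.
Counting donor atoms: 2×oxalate (bidentate) → 4 donors. Coordination number = 4.
A 5d d⁸ ion has a large crystal-field splitting; square planar leaves the high-energy d_{x²−y²} orbital empty and maximises CFSE.

square planar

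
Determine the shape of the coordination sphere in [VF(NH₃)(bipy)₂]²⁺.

Ligand charges: each fluoride is −1; ammonia is neutral; 2,2′-bipyridine is neutral. With an overall charge of +2 the vanadium centre must be in the +3 oxidation state.
Group 5 minus oxidation state 3 gives a d² configuration.
Counting donor atoms: 1×fluoride (monodentate) → 1 donor; 1×ammonia (monodentate) → 1 donor; 2×2,2′-bipyridine (bidentate) → 4 donors. Coordination number = 6.
Six donors around a single metal centre give an octahedral coordination sphere.

octahedral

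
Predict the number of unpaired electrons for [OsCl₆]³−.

1

Summing ligand charges against the −3 overall charge gives an oxidation state of +3 for osmium.
Osmium is a group-8 element; Os(III) is therefore d⁵.
The spin state decides the count: a 5d ion has a large Δₒ and is invariably low-spin.
An octahedral low-spin d⁵ ion is t₂g⁵e_g⁰, giving 1 unpaired electron.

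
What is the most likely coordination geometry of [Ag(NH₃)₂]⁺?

Ligand charges: ammonia is neutral. With an overall charge of +1 the silver centre must be in the +1 oxidation state.
Group 11 minus oxidation state 1 gives a d¹⁰ configuration.
Coordination number: 2.
A d¹⁰ ion with only two ligands adopts a linear arrangement (sp hybridisation; no CFSE preference).

linear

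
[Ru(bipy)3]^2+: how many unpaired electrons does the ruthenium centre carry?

Ligand charges: 2,2′-bipyridine is neutral. With an overall charge of +2 the ruthenium centre must be in the +2 oxidation state.
Group 8 minus oxidation state 2 gives a d⁶ configuration.
Counting donor atoms: 3×2,2′-bipyridine (bidentate) → 6 donors. Coordination number = 6.
The spin state decides the count: a 4d ion has a large Δₒ and is invariably low-spin.
An octahedral low-spin d⁶ ion is t₂g⁶e_g⁰, giving 0 unpaired electrons.

0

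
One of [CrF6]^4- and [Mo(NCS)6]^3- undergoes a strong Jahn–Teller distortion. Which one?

[CrF6]^4-

[CrF6]^4-: Each fluoride is −1; balancing the −4 overall charge requires Cr(II). Group 6 minus oxidation state 2 gives a d⁴ configuration. Fluoride is a weak-field ligand for a first-row metal, so the complex is high-spin. The t₂g³e_g¹ (high-spin) configuration has an unevenly filled e_g set; the Jahn–Teller theorem predicts a tetragonal distortion (typically axial elongation) to lift the degeneracy.
[Mo(NCS)6]^3-: Ligand charges: each isothiocyanate is −1. With an overall charge of −3 the molybdenum centre must be in the +3 oxidation state. Mo sits in group 6, so the d-electron count is 6 − 3 = 3. The d³ configuration leaves the e_g set evenly filled (or empty) — no strong Jahn–Teller driving force.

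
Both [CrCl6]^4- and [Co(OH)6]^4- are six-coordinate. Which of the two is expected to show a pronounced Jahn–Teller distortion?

[CrCl6]^4-

[CrCl6]^4-: Ligand charges: each chloride is −1. With an overall charge of −4 the chromium centre must be in the +2 oxidation state. Group 6 minus oxidation state 2 gives a d⁴ configuration. Chloride is a weak-field ligand for a first-row metal, so the complex is high-spin. The t₂g³e_g¹ (high-spin) configuration has an unevenly filled e_g set; the Jahn–Teller theorem predicts a tetragonal distortion (typically axial elongation) to lift the degeneracy.
[Co(OH)6]^4-: Summing ligand charges against the −4 overall charge gives an oxidation state of +2 for cobalt. Group 9 minus oxidation state 2 gives a d⁷ configuration. Hydroxide is a weak-field ligand for a first-row metal, so the complex is high-spin. The d⁷ configuration leaves the e_g set evenly filled (or empty) — no strong Jahn–Teller driving force.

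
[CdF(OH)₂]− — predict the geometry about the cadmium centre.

Each fluoride is −1; each hydroxide is −1; balancing the −1 overall charge requires Cd(II).
Cd sits in group 12, so the d-electron count is 12 − 2 = 10.
Coordination number: 3.
Three ligands around a d¹⁰ centre minimise repulsion in a trigonal-planar arrangement.

trigonal planar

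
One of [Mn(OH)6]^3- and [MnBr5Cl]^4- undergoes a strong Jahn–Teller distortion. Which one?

[Mn(OH)6]^3-

[Mn(OH)6]^3-: Each hydroxide is −1; balancing the −3 overall charge requires Mn(III). Manganese is a group-7 element; Mn(III) is therefore d⁴. Hydroxide is a weak-field ligand for a first-row metal, so the complex is high-spin. The t₂g³e_g¹ (high-spin) configuration has an unevenly filled e_g set; the Jahn–Teller theorem predicts a tetragonal distortion (typically axial elongation) to lift the degeneracy.
[MnBr5Cl]^4-: Summing ligand charges against the −4 overall charge gives an oxidation state of +2 for manganese. Mn sits in group 7, so the d-electron count is 7 − 2 = 5. Bromide and chloride are weak-field ligands for a first-row metal, so the complex is high-spin. The d⁵ configuration leaves the e_g set evenly filled (or empty) — no strong Jahn–Teller driving force.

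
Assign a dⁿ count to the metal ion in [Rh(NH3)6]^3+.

Ammonia is neutral; balancing the +3 overall charge requires Rh(III).
Group 9 minus oxidation state 3 gives a d⁶ configuration.

d⁶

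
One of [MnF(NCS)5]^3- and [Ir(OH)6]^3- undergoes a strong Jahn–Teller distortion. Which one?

[MnF(NCS)5]^3-

[MnF(NCS)5]^3-: Ligand charges: each fluoride is −1; each isothiocyanate is −1. With an overall charge of −3 the manganese centre must be in the +3 oxidation state. Manganese is a group-7 element; Mn(III) is therefore d⁴. Fluoride and isothiocyanate are weak-field ligands for a first-row metal, so the complex is high-spin. The t₂g³e_g¹ (high-spin) configuration has an unevenly filled e_g set; the Jahn–Teller theorem predicts a tetragonal distortion (typically axial elongation) to lift the degeneracy.
[Ir(OH)6]^3-: Ligand charges: each hydroxide is −1. With an overall charge of −3 the iridium centre must be in the +3 oxidation state. Iridium is a group-9 element; Ir(III) is therefore d⁶. A 5d ion has a large Δₒ and is invariably low-spin. The d⁶ configuration leaves the e_g set evenly filled (or empty) — no strong Jahn–Teller driving force.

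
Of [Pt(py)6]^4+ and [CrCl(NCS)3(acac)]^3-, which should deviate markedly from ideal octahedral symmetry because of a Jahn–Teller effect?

[CrCl(NCS)3(acac)]^3-

[Pt(py)6]^4+: Pyridine is neutral; balancing the +4 overall charge requires Pt(IV). Pt sits in group 10, so the d-electron count is 10 − 4 = 6. A 5d ion has a large Δₒ and is invariably low-spin. The d⁶ configuration leaves the e_g set evenly filled (or empty) — no strong Jahn–Teller driving force.
[CrCl(NCS)3(acac)]^3-: Ligand charges: each chloride is −1; each isothiocyanate is −1; each acetylacetonate is −1. With an overall charge of −3 the chromium centre must be in the +2 oxidation state. Group 6 minus oxidation state 2 gives a d⁴ configuration. Acetylacetonate, chloride, and isothiocyanate are weak-field ligands for a first-row metal, so the complex is high-spin. The t₂g³e_g¹ (high-spin) configuration has an unevenly filled e_g set; the Jahn–Teller theorem predicts a tetragonal distortion (typically axial elongation) to lift the degeneracy.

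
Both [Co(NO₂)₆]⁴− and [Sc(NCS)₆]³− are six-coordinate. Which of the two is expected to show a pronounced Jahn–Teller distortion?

[Co(NO₂)₆]⁴−: Ligand charges: each nitro (N-bound nitrite) is −1. With an overall charge of −4 the cobalt centre must be in the +2 oxidation state. Group 9 minus oxidation state 2 gives a d⁷ configuration. Nitro (N-bound nitrite) is a strong-field ligand (high in the spectrochemical series) for a first-row metal, so the complex is low-spin. The t₂g⁶e_g¹ (low-spin) configuration has an unevenly filled e_g set; the Jahn–Teller theorem predicts a tetragonal distortion (typically axial elongation) to lift the degeneracy.
[Sc(NCS)₆]³−: Summing ligand charges against the −3 overall charge gives an oxidation state of +3 for scandium. Sc sits in group 3, so the d-electron count is 3 − 3 = 0. The d⁰ configuration leaves the e_g set evenly filled (or empty) — no strong Jahn–Teller driving force.

[Co(NO₂)₆]⁴−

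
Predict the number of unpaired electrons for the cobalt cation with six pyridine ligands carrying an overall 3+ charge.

0

Ligand charges: pyridine is neutral. With an overall charge of +3 the cobalt centre must be in the +3 oxidation state.
Cobalt is a group-9 element; Co(III) is therefore d⁶.
The spin state decides the count: Co(III) has an exceptionally large octahedral splitting and is low-spin with essentially every ligand except fluoride.
An octahedral low-spin d⁶ ion is t₂g⁶e_g⁰, giving 0 unpaired electrons.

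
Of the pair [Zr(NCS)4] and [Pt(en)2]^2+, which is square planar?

For [Zr(NCS)4]: Each isothiocyanate is −1; balancing the 0 overall charge requires Zr(IV). Zr sits in group 4, so the d-electron count is 4 − 4 = 0. A d⁰ ion has no crystal-field stabilisation preference between square planar and tetrahedral, so four ligands adopt the sterically favoured tetrahedral geometry. → tetrahedral.
For [Pt(en)2]^2+: Ethylenediamine is neutral; balancing the +2 overall charge requires Pt(II). Platinum is a group-10 element; Pt(II) is therefore d⁸. A 5d d⁸ ion has a large crystal-field splitting; square planar leaves the high-energy d_{x²−y²} orbital empty and maximises CFSE. → square planar.

[Pt(en)2]^2+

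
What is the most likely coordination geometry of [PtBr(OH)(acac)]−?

Summing ligand charges against the −1 overall charge gives an oxidation state of +2 for platinum.
Pt sits in group 10, so the d-electron count is 10 − 2 = 8.
Counting donor atoms: 1×bromide (monodentate) → 1 donor; 1×hydroxide (monodentate) → 1 donor; 1×acetylacetonate (bidentate) → 2 donors. Coordination number = 4.
A 5d d⁸ ion has a large crystal-field splitting; square planar leaves the high-energy d_{x²−y²} orbital empty and maximises CFSE.

square planar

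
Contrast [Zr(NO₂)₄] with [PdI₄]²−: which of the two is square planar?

[PdI₄]²−

For [Zr(NO₂)₄]: Summing ligand charges against the 0 overall charge gives an oxidation state of +4 for zirconium. Zr sits in group 4, so the d-electron count is 4 − 4 = 0. A d⁰ ion has no crystal-field stabilisation preference between square planar and tetrahedral, so four ligands adopt the sterically favoured tetrahedral geometry. → tetrahedral.
For [PdI₄]²−: Ligand charges: each iodide is −1. With an overall charge of −2 the palladium centre must be in the +2 oxidation state. Group 10 minus oxidation state 2 gives a d⁸ configuration. A 4d d⁸ ion has a large crystal-field splitting; square planar leaves the high-energy d_{x²−y²} orbital empty and maximises CFSE. → square planar.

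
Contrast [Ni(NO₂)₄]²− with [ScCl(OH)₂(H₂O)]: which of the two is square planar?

[Ni(NO₂)₄]²−

For [Ni(NO₂)₄]²−: Each nitro (N-bound nitrite) is −1; balancing the −2 overall charge requires Ni(II). Ni sits in group 10, so the d-electron count is 10 − 2 = 8. Nitro (N-bound nitrite) is a strong-field ligand (high in the spectrochemical series). A 3d d⁸ ion with strong-field ligands gains enough CFSE to favour square planar over tetrahedral. → square planar.
For [ScCl(OH)₂(H₂O)]: Ligand charges: each chloride is −1; each hydroxide is −1; water is neutral. With an overall charge of 0 the scandium centre must be in the +3 oxidation state. Sc sits in group 3, so the d-electron count is 3 − 3 = 0. A d⁰ ion has no crystal-field stabilisation preference between square planar and tetrahedral, so four ligands adopt the sterically favoured tetrahedral geometry. → tetrahedral.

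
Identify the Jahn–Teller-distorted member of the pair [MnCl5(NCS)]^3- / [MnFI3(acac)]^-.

[MnCl5(NCS)]^3-: Ligand charges: each chloride is −1; each isothiocyanate is −1. With an overall charge of −3 the manganese centre must be in the +3 oxidation state. Mn sits in group 7, so the d-electron count is 7 − 3 = 4. Chloride and isothiocyanate are weak-field ligands for a first-row metal, so the complex is high-spin. The t₂g³e_g¹ (high-spin) configuration has an unevenly filled e_g set; the Jahn–Teller theorem predicts a tetragonal distortion (typically axial elongation) to lift the degeneracy.
[MnFI3(acac)]^-: Ligand charges: each fluoride is −1; each iodide is −1; each acetylacetonate is −1. With an overall charge of −1 the manganese centre must be in the +4 oxidation state. Group 7 minus oxidation state 4 gives a d³ configuration. The d³ configuration leaves the e_g set evenly filled (or empty) — no strong Jahn–Teller driving force.

[MnCl5(NCS)]^3-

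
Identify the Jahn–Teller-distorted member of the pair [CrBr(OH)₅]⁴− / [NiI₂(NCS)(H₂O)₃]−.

[CrBr(OH)₅]⁴−

[CrBr(OH)₅]⁴−: Summing ligand charges against the −4 overall charge gives an oxidation state of +2 for chromium. Chromium is a group-6 element; Cr(II) is therefore d⁴. Bromide and hydroxide are weak-field ligands for a first-row metal, so the complex is high-spin. The t₂g³e_g¹ (high-spin) configuration has an unevenly filled e_g set; the Jahn–Teller theorem predicts a tetragonal distortion (typically axial elongation) to lift the degeneracy.
[NiI₂(NCS)(H₂O)₃]−: Summing ligand charges against the −1 overall charge gives an oxidation state of +2 for nickel. Ni sits in group 10, so the d-electron count is 10 − 2 = 8. The d⁸ configuration leaves the e_g set evenly filled (or empty) — no strong Jahn–Teller driving force.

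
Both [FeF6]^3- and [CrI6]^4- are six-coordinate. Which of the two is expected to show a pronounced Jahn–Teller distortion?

[FeF6]^3-: Summing ligand charges against the −3 overall charge gives an oxidation state of +3 for iron. Iron is a group-8 element; Fe(III) is therefore d⁵. Fluoride is a weak-field ligand for a first-row metal, so the complex is high-spin. The d⁵ configuration leaves the e_g set evenly filled (or empty) — no strong Jahn–Teller driving force.
[CrI6]^4-: Ligand charges: each iodide is −1. With an overall charge of −4 the chromium centre must be in the +2 oxidation state. Chromium is a group-6 element; Cr(II) is therefore d⁴. Iodide is a weak-field ligand for a first-row metal, so the complex is high-spin. The t₂g³e_g¹ (high-spin) configuration has an unevenly filled e_g set; the Jahn–Teller theorem predicts a tetragonal distortion (typically axial elongation) to lift the degeneracy.

[CrI6]^4-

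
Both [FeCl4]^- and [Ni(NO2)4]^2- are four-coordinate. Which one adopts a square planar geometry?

[Ni(NO2)4]^2-

For [FeCl4]^-: Summing ligand charges against the −1 overall charge gives an oxidation state of +3 for iron. Fe sits in group 8, so the d-electron count is 8 − 3 = 5. A high-spin d⁵ ion has zero CFSE in either geometry, so four ligands adopt the sterically favoured tetrahedral geometry. → tetrahedral.
For [Ni(NO2)4]^2-: Each nitro (N-bound nitrite) is −1; balancing the −2 overall charge requires Ni(II). Nickel is a group-10 element; Ni(II) is therefore d⁸. Nitro (N-bound nitrite) is a strong-field ligand (high in the spectrochemical series). A 3d d⁸ ion with strong-field ligands gains enough CFSE to favour square planar over tetrahedral. → square planar.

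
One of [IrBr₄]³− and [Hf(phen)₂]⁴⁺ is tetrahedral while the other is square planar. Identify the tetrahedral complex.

[Hf(phen)₂]⁴⁺

For [IrBr₄]³−: Ligand charges: each bromide is −1. With an overall charge of −3 the iridium centre must be in the +1 oxidation state. Ir sits in group 9, so the d-electron count is 9 − 1 = 8. A 5d d⁸ ion has a large crystal-field splitting; square planar leaves the high-energy d_{x²−y²} orbital empty and maximises CFSE. → square planar.
For [Hf(phen)₂]⁴⁺: Summing ligand charges against the +4 overall charge gives an oxidation state of +4 for hafnium. Group 4 minus oxidation state 4 gives a d⁰ configuration. A d⁰ ion has no crystal-field stabilisation preference between square planar and tetrahedral, so four ligands adopt the sterically favoured tetrahedral geometry. → tetrahedral.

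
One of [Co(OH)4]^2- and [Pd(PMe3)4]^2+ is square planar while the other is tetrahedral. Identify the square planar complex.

For [Co(OH)4]^2-: Summing ligand charges against the −2 overall charge gives an oxidation state of +2 for cobalt. Co sits in group 9, so the d-electron count is 9 − 2 = 7. For a high-spin 3d d⁷ ion with weak-field ligands the small Δₜ gives little square-planar CFSE advantage, so four ligands adopt the sterically favoured tetrahedral geometry. → tetrahedral.
For [Pd(PMe3)4]^2+: Trimethylphosphine is neutral; balancing the +2 overall charge requires Pd(II). Group 10 minus oxidation state 2 gives a d⁸ configuration. A 4d d⁸ ion has a large crystal-field splitting; square planar leaves the high-energy d_{x²−y²} orbital empty and maximises CFSE. → square planar.

[Pd(PMe3)4]^2+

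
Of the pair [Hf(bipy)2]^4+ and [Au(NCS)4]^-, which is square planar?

[Au(NCS)4]^-

For [Hf(bipy)2]^4+: Ligand charges: 2,2′-bipyridine is neutral. With an overall charge of +4 the hafnium centre must be in the +4 oxidation state. Hafnium is a group-4 element; Hf(IV) is therefore d⁰. A d⁰ ion has no crystal-field stabilisation preference between square planar and tetrahedral, so four ligands adopt the sterically favoured tetrahedral geometry. → tetrahedral.
For [Au(NCS)4]^-: Each isothiocyanate is −1; balancing the −1 overall charge requires Au(III). Gold is a group-11 element; Au(III) is therefore d⁸. A 5d d⁸ ion has a large crystal-field splitting; square planar leaves the high-energy d_{x²−y²} orbital empty and maximises CFSE. → square planar.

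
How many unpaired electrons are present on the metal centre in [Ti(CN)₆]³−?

Each cyanide is −1; balancing the −3 overall charge requires Ti(III).
Ti sits in group 4, so the d-electron count is 4 − 3 = 1.
In an octahedral field the d¹ configuration is t₂g¹e_g⁰ (only one arrangement possible), giving 1 unpaired electron.

1 unpaired electron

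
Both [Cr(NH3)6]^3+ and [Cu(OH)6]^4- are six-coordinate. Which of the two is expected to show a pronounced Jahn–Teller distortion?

[Cu(OH)6]^4-

[Cr(NH3)6]^3+: Summing ligand charges against the +3 overall charge gives an oxidation state of +3 for chromium. Group 6 minus oxidation state 3 gives a d³ configuration. The d³ configuration leaves the e_g set evenly filled (or empty) — no strong Jahn–Teller driving force.
[Cu(OH)6]^4-: Ligand charges: each hydroxide is −1. With an overall charge of −4 the copper centre must be in the +2 oxidation state. Cu sits in group 11, so the d-electron count is 11 − 2 = 9. The t₂g⁶e_g³ configuration has an unevenly filled e_g set; the Jahn–Teller theorem predicts a tetragonal distortion (typically axial elongation) to lift the degeneracy.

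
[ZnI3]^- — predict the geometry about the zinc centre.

Each iodide is −1; balancing the −1 overall charge requires Zn(II).
Zinc is a group-12 element; Zn(II) is therefore d¹⁰.
Coordination number: 3.
Three ligands around a d¹⁰ centre minimise repulsion in a trigonal-planar arrangement.

trigonal planar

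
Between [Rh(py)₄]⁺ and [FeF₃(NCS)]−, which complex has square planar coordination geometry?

For [Rh(py)₄]⁺: Ligand charges: pyridine is neutral. With an overall charge of +1 the rhodium centre must be in the +1 oxidation state. Rhodium is a group-9 element; Rh(I) is therefore d⁸. A 4d d⁸ ion has a large crystal-field splitting; square planar leaves the high-energy d_{x²−y²} orbital empty and maximises CFSE. → square planar.
For [FeF₃(NCS)]−: Summing ligand charges against the −1 overall charge gives an oxidation state of +3 for iron. Iron is a group-8 element; Fe(III) is therefore d⁵. A high-spin d⁵ ion has zero CFSE in either geometry, so four ligands adopt the sterically favoured tetrahedral geometry. → tetrahedral.

[Rh(py)₄]⁺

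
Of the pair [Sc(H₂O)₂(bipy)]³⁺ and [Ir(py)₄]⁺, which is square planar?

For [Sc(H₂O)₂(bipy)]³⁺: Ligand charges: water is neutral; 2,2′-bipyridine is neutral. With an overall charge of +3 the scandium centre must be in the +3 oxidation state. Sc sits in group 3, so the d-electron count is 3 − 3 = 0. A d⁰ ion has no crystal-field stabilisation preference between square planar and tetrahedral, so four ligands adopt the sterically favoured tetrahedral geometry. → tetrahedral.
For [Ir(py)₄]⁺: Ligand charges: pyridine is neutral. With an overall charge of +1 the iridium centre must be in the +1 oxidation state. Ir sits in group 9, so the d-electron count is 9 − 1 = 8. A 5d d⁸ ion has a large crystal-field splitting; square planar leaves the high-energy d_{x²−y²} orbital empty and maximises CFSE. → square planar.

[Ir(py)₄]⁺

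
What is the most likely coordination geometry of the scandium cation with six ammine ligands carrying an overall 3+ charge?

octahedral

Ammonia is neutral; balancing the +3 overall charge requires Sc(III).
Sc sits in group 3, so the d-electron count is 3 − 3 = 0.
Coordination number: 6.
Six donors around a single metal centre give an octahedral coordination sphere.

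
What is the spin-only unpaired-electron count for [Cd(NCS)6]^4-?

Ligand charges: each isothiocyanate is −1. With an overall charge of −4 the cadmium centre must be in the +2 oxidation state.
Cd sits in group 12, so the d-electron count is 12 − 2 = 10.
In an octahedral field the d¹⁰ configuration is t₂g⁶e_g⁴, giving 0 unpaired electrons.

0 unpaired electrons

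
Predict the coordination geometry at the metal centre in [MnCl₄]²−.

Summing ligand charges against the −2 overall charge gives an oxidation state of +2 for manganese.
Group 7 minus oxidation state 2 gives a d⁵ configuration.
Coordination number: 4.
Chloride is a weak-field ligand.
A high-spin d⁵ ion has zero CFSE in either geometry, so four ligands adopt the sterically favoured tetrahedral geometry.

tetrahedral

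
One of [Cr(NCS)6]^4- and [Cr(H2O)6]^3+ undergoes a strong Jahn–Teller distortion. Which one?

[Cr(NCS)6]^4-: Summing ligand charges against the −4 overall charge gives an oxidation state of +2 for chromium. Group 6 minus oxidation state 2 gives a d⁴ configuration. Isothiocyanate is a weak-field ligand for a first-row metal, so the complex is high-spin. The t₂g³e_g¹ (high-spin) configuration has an unevenly filled e_g set; the Jahn–Teller theorem predicts a tetragonal distortion (typically axial elongation) to lift the degeneracy.
[Cr(H2O)6]^3+: Ligand charges: water is neutral. With an overall charge of +3 the chromium centre must be in the +3 oxidation state. Chromium is a group-6 element; Cr(III) is therefore d³. The d³ configuration leaves the e_g set evenly filled (or empty) — no strong Jahn–Teller driving force.

[Cr(NCS)6]^4-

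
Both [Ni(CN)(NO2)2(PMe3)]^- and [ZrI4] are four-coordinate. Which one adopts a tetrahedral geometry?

[ZrI4]

For [Ni(CN)(NO2)2(PMe3)]^-: Summing ligand charges against the −1 overall charge gives an oxidation state of +2 for nickel. Ni sits in group 10, so the d-electron count is 10 − 2 = 8. Cyanide, nitro (N-bound nitrite), and trimethylphosphine are strong-field ligands (high in the spectrochemical series). A 3d d⁸ ion with strong-field ligands gains enough CFSE to favour square planar over tetrahedral. → square planar.
For [ZrI4]: Ligand charges: each iodide is −1. With an overall charge of 0 the zirconium centre must be in the +4 oxidation state. Zr sits in group 4, so the d-electron count is 4 − 4 = 0. A d⁰ ion has no crystal-field stabilisation preference between square planar and tetrahedral, so four ligands adopt the sterically favoured tetrahedral geometry. → tetrahedral.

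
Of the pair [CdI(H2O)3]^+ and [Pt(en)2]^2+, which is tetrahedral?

[CdI(H2O)3]^+

For [CdI(H2O)3]^+: Each iodide is −1; water is neutral; balancing the +1 overall charge requires Cd(II). Group 12 minus oxidation state 2 gives a d¹⁰ configuration. A d¹⁰ ion has no crystal-field stabilisation preference between square planar and tetrahedral, so four ligands adopt the sterically favoured tetrahedral geometry. → tetrahedral.
For [Pt(en)2]^2+: Summing ligand charges against the +2 overall charge gives an oxidation state of +2 for platinum. Group 10 minus oxidation state 2 gives a d⁸ configuration. A 5d d⁸ ion has a large crystal-field splitting; square planar leaves the high-energy d_{x²−y²} orbital empty and maximises CFSE. → square planar.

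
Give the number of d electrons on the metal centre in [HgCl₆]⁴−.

d10

Summing ligand charges against the −4 overall charge gives an oxidation state of +2 for mercury.
Group 12 minus oxidation state 2 gives a d¹⁰ configuration.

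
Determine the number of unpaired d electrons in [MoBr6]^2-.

2 unpaired electrons

Ligand charges: each bromide is −1. With an overall charge of −2 the molybdenum centre must be in the +4 oxidation state.
Group 6 minus oxidation state 4 gives a d² configuration.
In an octahedral field the d² configuration is t₂g²e_g⁰ (only one arrangement possible), giving 2 unpaired electrons.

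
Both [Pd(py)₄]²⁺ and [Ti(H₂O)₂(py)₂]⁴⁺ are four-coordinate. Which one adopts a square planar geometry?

[Pd(py)₄]²⁺

For [Pd(py)₄]²⁺: Ligand charges: pyridine is neutral. With an overall charge of +2 the palladium centre must be in the +2 oxidation state. Palladium is a group-10 element; Pd(II) is therefore d⁸. A 4d d⁸ ion has a large crystal-field splitting; square planar leaves the high-energy d_{x²−y²} orbital empty and maximises CFSE. → square planar.
For [Ti(H₂O)₂(py)₂]⁴⁺: Water is neutral; pyridine is neutral; balancing the +4 overall charge requires Ti(IV). Group 4 minus oxidation state 4 gives a d⁰ configuration. A d⁰ ion has no crystal-field stabilisation preference between square planar and tetrahedral, so four ligands adopt the sterically favoured tetrahedral geometry. → tetrahedral.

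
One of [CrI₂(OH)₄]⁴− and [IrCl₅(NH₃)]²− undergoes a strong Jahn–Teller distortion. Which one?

[CrI₂(OH)₄]⁴−

[CrI₂(OH)₄]⁴−: Ligand charges: each iodide is −1; each hydroxide is −1. With an overall charge of −4 the chromium centre must be in the +2 oxidation state. Group 6 minus oxidation state 2 gives a d⁴ configuration. Hydroxide and iodide are weak-field ligands for a first-row metal, so the complex is high-spin. The t₂g³e_g¹ (high-spin) configuration has an unevenly filled e_g set; the Jahn–Teller theorem predicts a tetragonal distortion (typically axial elongation) to lift the degeneracy.
[IrCl₅(NH₃)]²−: Ligand charges: each chloride is −1; ammonia is neutral. With an overall charge of −2 the iridium centre must be in the +3 oxidation state. Iridium is a group-9 element; Ir(III) is therefore d⁶. A 5d ion has a large Δₒ and is invariably low-spin. The d⁶ configuration leaves the e_g set evenly filled (or empty) — no strong Jahn–Teller driving force.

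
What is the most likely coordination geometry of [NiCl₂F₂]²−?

Summing ligand charges against the −2 overall charge gives an oxidation state of +2 for nickel.
Ni sits in group 10, so the d-electron count is 10 − 2 = 8.
Coordination number: 4.
Chloride and fluoride are weak-field ligands.
With weak-field ligands the CFSE gain from square planar is small, so a 3d d⁸ ion takes the sterically preferred tetrahedral geometry.

tetrahedral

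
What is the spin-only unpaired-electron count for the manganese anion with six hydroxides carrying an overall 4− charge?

5

Ligand charges: each hydroxide is −1. With an overall charge of −4 the manganese centre must be in the +2 oxidation state.
Manganese is a group-7 element; Mn(II) is therefore d⁵.
The spin state decides the count: Hydroxide is a weak-field ligand for a first-row metal, so the complex is high-spin.
An octahedral high-spin d⁵ ion is t₂g³e_g², giving 5 unpaired electrons.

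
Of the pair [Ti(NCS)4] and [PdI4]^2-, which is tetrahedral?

[Ti(NCS)4]

For [Ti(NCS)4]: Ligand charges: each isothiocyanate is −1. With an overall charge of 0 the titanium centre must be in the +4 oxidation state. Group 4 minus oxidation state 4 gives a d⁰ configuration. A d⁰ ion has no crystal-field stabilisation preference between square planar and tetrahedral, so four ligands adopt the sterically favoured tetrahedral geometry. → tetrahedral.
For [PdI4]^2-: Ligand charges: each iodide is −1. With an overall charge of −2 the palladium centre must be in the +2 oxidation state. Pd sits in group 10, so the d-electron count is 10 − 2 = 8. A 4d d⁸ ion has a large crystal-field splitting; square planar leaves the high-energy d_{x²−y²} orbital empty and maximises CFSE. → square planar.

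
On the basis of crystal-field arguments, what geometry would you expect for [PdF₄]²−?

square planar

Each fluoride is −1; balancing the −2 overall charge requires Pd(II).
Pd sits in group 10, so the d-electron count is 10 − 2 = 8.
With 4 monodentate ligands the coordination number is 4.
A 4d d⁸ ion has a large crystal-field splitting; square planar leaves the high-energy d_{x²−y²} orbital empty and maximises CFSE.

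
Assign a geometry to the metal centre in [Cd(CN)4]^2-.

tetrahedral

Summing ligand charges against the −2 overall charge gives an oxidation state of +2 for cadmium.
Group 12 minus oxidation state 2 gives a d¹⁰ configuration.
Coordination number: 4.
A d¹⁰ ion has no crystal-field stabilisation preference between square planar and tetrahedral, so four ligands adopt the sterically favoured tetrahedral geometry.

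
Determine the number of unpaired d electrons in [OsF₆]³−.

1

Ligand charges: each fluoride is −1. With an overall charge of −3 the osmium centre must be in the +3 oxidation state.
Group 8 minus oxidation state 3 gives a d⁵ configuration.
The spin state decides the count: a 5d ion has a large Δₒ and is invariably low-spin.
An octahedral low-spin d⁵ ion is t₂g⁵e_g⁰, giving 1 unpaired electron.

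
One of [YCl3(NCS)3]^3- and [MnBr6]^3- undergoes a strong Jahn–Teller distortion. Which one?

[YCl3(NCS)3]^3-: Ligand charges: each chloride is −1; each isothiocyanate is −1. With an overall charge of −3 the yttrium centre must be in the +3 oxidation state. Y sits in group 3, so the d-electron count is 3 − 3 = 0. The d⁰ configuration leaves the e_g set evenly filled (or empty) — no strong Jahn–Teller driving force.
[MnBr6]^3-: Ligand charges: each bromide is −1. With an overall charge of −3 the manganese centre must be in the +3 oxidation state. Manganese is a group-7 element; Mn(III) is therefore d⁴. Bromide is a weak-field ligand for a first-row metal, so the complex is high-spin. The t₂g³e_g¹ (high-spin) configuration has an unevenly filled e_g set; the Jahn–Teller theorem predicts a tetragonal distortion (typically axial elongation) to lift the degeneracy.

[MnBr6]^3-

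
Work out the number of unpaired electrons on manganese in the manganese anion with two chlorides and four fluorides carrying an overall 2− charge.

3

Each chloride is −1; each fluoride is −1; balancing the −2 overall charge requires Mn(IV).
Mn sits in group 7, so the d-electron count is 7 − 4 = 3.
In an octahedral field the d³ configuration is t₂g³e_g⁰ (only one arrangement possible), giving 3 unpaired electrons.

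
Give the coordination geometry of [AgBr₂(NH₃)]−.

Each bromide is −1; ammonia is neutral; balancing the −1 overall charge requires Ag(I).
Group 11 minus oxidation state 1 gives a d¹⁰ configuration.
With 3 monodentate ligands the coordination number is 3.
Three ligands around a d¹⁰ centre minimise repulsion in a trigonal-planar arrangement.

trigonal planar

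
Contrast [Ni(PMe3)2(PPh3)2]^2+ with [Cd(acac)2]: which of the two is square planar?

[Ni(PMe3)2(PPh3)2]^2+

For [Ni(PMe3)2(PPh3)2]^2+: Summing ligand charges against the +2 overall charge gives an oxidation state of +2 for nickel. Group 10 minus oxidation state 2 gives a d⁸ configuration. Trimethylphosphine and triphenylphosphine are strong-field ligands (high in the spectrochemical series). A 3d d⁸ ion with strong-field ligands gains enough CFSE to favour square planar over tetrahedral. → square planar.
For [Cd(acac)2]: Each acetylacetonate is −1; balancing the 0 overall charge requires Cd(II). Cadmium is a group-12 element; Cd(II) is therefore d¹⁰. A d¹⁰ ion has no crystal-field stabilisation preference between square planar and tetrahedral, so four ligands adopt the sterically favoured tetrahedral geometry. → tetrahedral.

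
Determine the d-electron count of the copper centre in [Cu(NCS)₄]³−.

Summing ligand charges against the −3 overall charge gives an oxidation state of +1 for copper.
Copper is a group-11 element; Cu(I) is therefore d¹⁰.

d¹⁰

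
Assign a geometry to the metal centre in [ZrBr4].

Ligand charges: each bromide is −1. With an overall charge of 0 the zirconium centre must be in the +4 oxidation state.
Group 4 minus oxidation state 4 gives a d⁰ configuration.
With 4 monodentate ligands the coordination number is 4.
A d⁰ ion has no crystal-field stabilisation preference between square planar and tetrahedral, so four ligands adopt the sterically favoured tetrahedral geometry.

tetrahedral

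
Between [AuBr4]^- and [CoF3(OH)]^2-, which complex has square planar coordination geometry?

[AuBr4]^-

For [AuBr4]^-: Summing ligand charges against the −1 overall charge gives an oxidation state of +3 for gold. Au sits in group 11, so the d-electron count is 11 − 3 = 8. A 5d d⁸ ion has a large crystal-field splitting; square planar leaves the high-energy d_{x²−y²} orbital empty and maximises CFSE. → square planar.
For [CoF3(OH)]^2-: Each fluoride is −1; each hydroxide is −1; balancing the −2 overall charge requires Co(II). Cobalt is a group-9 element; Co(II) is therefore d⁷. For a high-spin 3d d⁷ ion with weak-field ligands the small Δₜ gives little square-planar CFSE advantage, so four ligands adopt the sterically favoured tetrahedral geometry. → tetrahedral.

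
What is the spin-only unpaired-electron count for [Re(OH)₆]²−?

Ligand charges: each hydroxide is −1. With an overall charge of −2 the rhenium centre must be in the +4 oxidation state.
Group 7 minus oxidation state 4 gives a d³ configuration.
In an octahedral field the d³ configuration is t₂g³e_g⁰ (only one arrangement possible), giving 3 unpaired electrons.

3 unpaired electrons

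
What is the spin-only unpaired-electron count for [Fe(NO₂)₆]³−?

Each nitro (N-bound nitrite) is −1; balancing the −3 overall charge requires Fe(III).
Group 8 minus oxidation state 3 gives a d⁵ configuration.
The spin state decides the count: Nitro (N-bound nitrite) is a strong-field ligand (high in the spectrochemical series) for a first-row metal, so the complex is low-spin.
An octahedral low-spin d⁵ ion is t₂g⁵e_g⁰, giving 1 unpaired electron.

1 unpaired electron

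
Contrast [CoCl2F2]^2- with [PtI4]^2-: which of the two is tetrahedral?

For [CoCl2F2]^2-: Ligand charges: each chloride is −1; each fluoride is −1. With an overall charge of −2 the cobalt centre must be in the +2 oxidation state. Group 9 minus oxidation state 2 gives a d⁷ configuration. For a high-spin 3d d⁷ ion with weak-field ligands the small Δₜ gives little square-planar CFSE advantage, so four ligands adopt the sterically favoured tetrahedral geometry. → tetrahedral.
For [PtI4]^2-: Ligand charges: each iodide is −1. With an overall charge of −2 the platinum centre must be in the +2 oxidation state. Group 10 minus oxidation state 2 gives a d⁸ configuration. A 5d d⁸ ion has a large crystal-field splitting; square planar leaves the high-energy d_{x²−y²} orbital empty and maximises CFSE. → square planar.

[CoCl2F2]^2-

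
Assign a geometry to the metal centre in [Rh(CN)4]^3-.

Ligand charges: each cyanide is −1. With an overall charge of −3 the rhodium centre must be in the +1 oxidation state.
Rhodium is a group-9 element; Rh(I) is therefore d⁸.
With 4 monodentate ligands the coordination number is 4.
A 4d d⁸ ion has a large crystal-field splitting; square planar leaves the high-energy d_{x²−y²} orbital empty and maximises CFSE.

square planar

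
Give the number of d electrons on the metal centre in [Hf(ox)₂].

Each oxalate is −2; balancing the 0 overall charge requires Hf(IV).
Group 4 minus oxidation state 4 gives a d⁰ configuration.

d⁰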